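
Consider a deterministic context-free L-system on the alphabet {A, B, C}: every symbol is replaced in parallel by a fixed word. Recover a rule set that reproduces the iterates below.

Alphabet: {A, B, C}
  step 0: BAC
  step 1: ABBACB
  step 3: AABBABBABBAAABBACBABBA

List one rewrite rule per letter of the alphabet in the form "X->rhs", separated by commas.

  step 0 ⇒ step 1: BAC ⇒ A·BBA·CB
    A ↦ BBA
    B ↦ A
    C ↦ CB

A->BBA, B->A, C->CB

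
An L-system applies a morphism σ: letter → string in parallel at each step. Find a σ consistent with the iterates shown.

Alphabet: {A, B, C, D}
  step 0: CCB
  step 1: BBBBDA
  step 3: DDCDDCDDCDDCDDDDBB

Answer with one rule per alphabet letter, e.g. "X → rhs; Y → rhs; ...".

A->C, B->DA, C->BB, D->DD

  step 0 ⇒ step 1: CCB ⇒ BB·BB·DA
    B ↦ DA
    C ↦ BB
    A ↦ C  (constrained at step 1)
    D ↦ DD  (constrained at step 1)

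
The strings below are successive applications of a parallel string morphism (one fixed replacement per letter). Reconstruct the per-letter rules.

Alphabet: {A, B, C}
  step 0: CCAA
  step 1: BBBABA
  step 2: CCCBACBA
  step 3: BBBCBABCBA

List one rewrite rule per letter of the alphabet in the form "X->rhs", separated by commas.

  step 2 ⇒ step 3: CCCBACBA ⇒ B·B·B·C·BA·B·C·BA
    A ↦ BA
    B ↦ C
    C ↦ B

A->BA, B->C, C->B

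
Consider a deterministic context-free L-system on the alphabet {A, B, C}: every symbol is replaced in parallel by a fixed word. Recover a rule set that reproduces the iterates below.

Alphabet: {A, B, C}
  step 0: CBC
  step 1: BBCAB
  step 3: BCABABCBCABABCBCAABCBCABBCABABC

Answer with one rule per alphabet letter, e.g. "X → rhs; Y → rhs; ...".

  step 0 ⇒ step 1: CBC ⇒ B·BCA·B
    B ↦ BCA
    C ↦ B
    A ↦ ABC  (constrained at step 1)

A->ABC, B->BCA, C->B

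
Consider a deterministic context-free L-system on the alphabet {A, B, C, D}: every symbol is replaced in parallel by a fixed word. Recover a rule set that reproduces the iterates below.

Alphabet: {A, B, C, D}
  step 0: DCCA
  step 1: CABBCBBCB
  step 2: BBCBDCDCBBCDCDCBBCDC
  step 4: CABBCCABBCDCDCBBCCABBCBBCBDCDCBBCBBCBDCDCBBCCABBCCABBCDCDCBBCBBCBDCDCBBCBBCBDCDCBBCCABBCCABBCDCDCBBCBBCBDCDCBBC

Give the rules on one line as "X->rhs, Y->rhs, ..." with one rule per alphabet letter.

  step 1 ⇒ step 2: CABBCBBCB ⇒ BBC·B·DC·DC·BBC·DC·DC·BBC·DC
    A ↦ B
    B ↦ DC
    C ↦ BBC
  step 0 ⇒ step 1: DCCA ⇒ CA·BBC·BBC·B
    D ↦ CA

A->B, B->DC, C->BBC, D->CA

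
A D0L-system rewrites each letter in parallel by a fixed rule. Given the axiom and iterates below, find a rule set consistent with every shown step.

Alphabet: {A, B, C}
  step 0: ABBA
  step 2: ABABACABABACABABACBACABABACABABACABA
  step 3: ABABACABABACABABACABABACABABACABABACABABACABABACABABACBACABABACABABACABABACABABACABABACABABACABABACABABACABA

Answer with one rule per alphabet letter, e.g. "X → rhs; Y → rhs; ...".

A->ABA, B->BAC, C->BAC

  step 2 ⇒ step 3: ABABACABABACABABACBACABABACABABACABA ⇒ ABA·BAC·ABA·BAC·ABA·BAC·ABA·BAC·ABA·BAC·ABA·BAC·ABA·BAC·ABA·BAC·ABA·BAC·BAC·ABA·BAC·ABA·BAC·ABA·BAC·ABA·BAC·ABA·BAC·ABA·BAC·ABA·BAC·ABA·BAC·ABA
    A ↦ ABA
    B ↦ BAC
    C ↦ BAC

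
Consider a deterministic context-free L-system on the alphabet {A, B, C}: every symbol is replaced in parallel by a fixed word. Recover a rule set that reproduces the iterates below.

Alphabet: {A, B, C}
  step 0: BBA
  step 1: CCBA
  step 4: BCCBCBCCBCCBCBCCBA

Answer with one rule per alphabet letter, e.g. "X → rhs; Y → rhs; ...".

A->BA, B->C, C->BC

  step 0 ⇒ step 1: BBA ⇒ C·C·BA
    A ↦ BA
    B ↦ C
    C ↦ BC  (constrained at step 1)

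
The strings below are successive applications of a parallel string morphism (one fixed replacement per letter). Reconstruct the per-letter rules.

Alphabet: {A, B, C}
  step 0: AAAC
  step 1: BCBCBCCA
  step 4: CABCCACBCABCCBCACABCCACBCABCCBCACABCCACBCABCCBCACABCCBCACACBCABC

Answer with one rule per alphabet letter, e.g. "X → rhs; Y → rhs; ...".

A->BC, B->CB, C->CA

  step 0 ⇒ step 1: AAAC ⇒ BC·BC·BC·CA
    A ↦ BC
    C ↦ CA
    B ↦ CB  (constrained at step 1)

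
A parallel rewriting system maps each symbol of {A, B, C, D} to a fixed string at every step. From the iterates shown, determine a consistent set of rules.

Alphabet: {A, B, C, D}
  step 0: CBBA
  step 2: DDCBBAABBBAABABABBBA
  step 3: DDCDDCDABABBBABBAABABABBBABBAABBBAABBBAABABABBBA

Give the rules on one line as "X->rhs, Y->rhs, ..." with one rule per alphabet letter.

  step 2 ⇒ step 3: DDCBBAABBBAABABABBBA ⇒ DDC·DDC·D·AB·AB·BBA·BBA·AB·AB·AB·BBA·BBA·AB·BBA·AB·BBA·AB·AB·AB·BBA
    A ↦ BBA
    B ↦ AB
    C ↦ D
    D ↦ DDC

A->BBA, B->AB, C->D, D->DDC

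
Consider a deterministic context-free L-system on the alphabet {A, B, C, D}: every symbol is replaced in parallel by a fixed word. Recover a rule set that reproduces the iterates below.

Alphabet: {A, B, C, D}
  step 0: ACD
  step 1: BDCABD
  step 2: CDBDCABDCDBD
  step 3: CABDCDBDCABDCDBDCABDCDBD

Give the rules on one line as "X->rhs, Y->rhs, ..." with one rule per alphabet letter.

  step 2 ⇒ step 3: CDBDCABDCDBD ⇒ CA·BD·CD·BD·CA·BD·CD·BD·CA·BD·CD·BD
    A ↦ BD
    B ↦ CD
    C ↦ CA
    D ↦ BD

A->BD, B->CD, C->CA, D->BD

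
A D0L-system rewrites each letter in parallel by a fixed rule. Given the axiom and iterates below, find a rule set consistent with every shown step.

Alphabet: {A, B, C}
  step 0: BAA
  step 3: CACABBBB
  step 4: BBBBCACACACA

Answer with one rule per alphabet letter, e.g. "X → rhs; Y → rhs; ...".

A->B, B->CA, C->B

  step 3 ⇒ step 4: CACABBBB ⇒ B·B·B·B·CA·CA·CA·CA
    A ↦ B
    B ↦ CA
    C ↦ B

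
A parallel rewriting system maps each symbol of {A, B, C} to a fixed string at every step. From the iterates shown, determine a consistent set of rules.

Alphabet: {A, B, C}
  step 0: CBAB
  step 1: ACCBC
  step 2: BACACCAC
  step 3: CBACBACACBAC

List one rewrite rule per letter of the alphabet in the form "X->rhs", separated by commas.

A->B, B->C, C->AC

  step 2 ⇒ step 3: BACACCAC ⇒ C·B·AC·B·AC·AC·B·AC
    A ↦ B
    B ↦ C
    C ↦ AC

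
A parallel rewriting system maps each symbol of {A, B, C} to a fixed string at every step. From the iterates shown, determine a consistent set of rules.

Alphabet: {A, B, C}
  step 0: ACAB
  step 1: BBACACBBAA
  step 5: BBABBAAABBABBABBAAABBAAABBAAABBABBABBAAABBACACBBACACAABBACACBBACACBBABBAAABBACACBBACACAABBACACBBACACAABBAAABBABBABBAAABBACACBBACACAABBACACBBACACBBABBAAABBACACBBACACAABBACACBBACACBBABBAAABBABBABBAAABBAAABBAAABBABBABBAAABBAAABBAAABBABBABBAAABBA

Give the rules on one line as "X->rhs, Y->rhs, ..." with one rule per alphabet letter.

A->BBA, B->A, C->CAC

  step 0 ⇒ step 1: ACAB ⇒ BBA·CAC·BBA·A
    A ↦ BBA
    B ↦ A
    C ↦ CAC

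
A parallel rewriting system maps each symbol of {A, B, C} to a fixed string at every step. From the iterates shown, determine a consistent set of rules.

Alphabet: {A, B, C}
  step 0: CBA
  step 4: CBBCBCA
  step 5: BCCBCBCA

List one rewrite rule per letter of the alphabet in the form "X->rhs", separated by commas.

  step 4 ⇒ step 5: CBBCBCA ⇒ B·C·C·B·C·B·CA
    A ↦ CA
    B ↦ C
    C ↦ B

A->CA, B->C, C->B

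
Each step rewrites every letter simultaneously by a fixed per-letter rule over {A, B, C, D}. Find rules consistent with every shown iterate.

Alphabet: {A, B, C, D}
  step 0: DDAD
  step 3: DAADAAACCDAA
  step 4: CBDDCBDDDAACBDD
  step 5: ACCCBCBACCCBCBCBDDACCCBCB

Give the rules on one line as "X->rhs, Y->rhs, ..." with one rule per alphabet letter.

A->D, B->CC, C->A, D->CB

  step 4 ⇒ step 5: CBDDCBDDDAACBDD ⇒ A·CC·CB·CB·A·CC·CB·CB·CB·D·D·A·CC·CB·CB
    A ↦ D
    B ↦ CC
    C ↦ A
    D ↦ CB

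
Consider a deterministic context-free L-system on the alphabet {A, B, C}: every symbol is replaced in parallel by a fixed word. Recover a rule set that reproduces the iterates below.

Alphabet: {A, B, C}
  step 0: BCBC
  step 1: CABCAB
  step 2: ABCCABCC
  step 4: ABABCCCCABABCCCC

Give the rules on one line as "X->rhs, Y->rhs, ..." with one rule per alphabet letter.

  step 1 ⇒ step 2: CABCAB ⇒ AB·C·C·AB·C·C
    A ↦ C
    B ↦ C
    C ↦ AB

A->C, B->C, C->AB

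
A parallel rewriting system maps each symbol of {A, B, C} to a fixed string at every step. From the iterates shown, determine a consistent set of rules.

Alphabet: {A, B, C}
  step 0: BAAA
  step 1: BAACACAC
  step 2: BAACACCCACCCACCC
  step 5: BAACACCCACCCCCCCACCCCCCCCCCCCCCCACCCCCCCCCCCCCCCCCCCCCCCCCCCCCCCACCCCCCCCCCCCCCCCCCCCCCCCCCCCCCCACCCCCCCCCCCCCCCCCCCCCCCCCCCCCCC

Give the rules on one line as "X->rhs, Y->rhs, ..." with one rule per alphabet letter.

A->AC, B->BA, C->CC

  step 1 ⇒ step 2: BAACACAC ⇒ BA·AC·AC·CC·AC·CC·AC·CC
    A ↦ AC
    B ↦ BA
    C ↦ CC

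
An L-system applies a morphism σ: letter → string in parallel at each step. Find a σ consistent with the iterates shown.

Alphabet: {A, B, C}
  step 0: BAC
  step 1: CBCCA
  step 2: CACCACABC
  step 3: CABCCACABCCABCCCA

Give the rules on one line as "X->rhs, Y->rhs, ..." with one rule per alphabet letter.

  step 2 ⇒ step 3: CACCACABC ⇒ CA·BC·CA·CA·BC·CA·BC·C·CA
    A ↦ BC
    B ↦ C
    C ↦ CA

A->BC, B->C, C->CA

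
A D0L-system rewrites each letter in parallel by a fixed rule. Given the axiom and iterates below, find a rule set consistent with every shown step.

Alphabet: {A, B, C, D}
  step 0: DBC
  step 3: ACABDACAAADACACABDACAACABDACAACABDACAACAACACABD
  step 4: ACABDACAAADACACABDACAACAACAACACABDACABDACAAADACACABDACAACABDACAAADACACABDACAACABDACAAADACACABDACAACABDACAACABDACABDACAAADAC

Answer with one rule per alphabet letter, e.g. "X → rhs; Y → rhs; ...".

  step 3 ⇒ step 4: ACABDACAAADACACABDACAACABDACAACABDACAACAACACABD ⇒ ACA·BD·ACA·AAD·AC·ACA·BD·ACA·ACA·ACA·AC·ACA·BD·ACA·BD·ACA·AAD·AC·ACA·BD·ACA·ACA·BD·ACA·AAD·AC·ACA·BD·ACA·ACA·BD·ACA·AAD·AC·ACA·BD·ACA·ACA·BD·ACA·ACA·BD·ACA·BD·ACA·AAD·AC
    A ↦ ACA
    B ↦ AAD
    C ↦ BD
    D ↦ AC

A->ACA, B->AAD, C->BD, D->AC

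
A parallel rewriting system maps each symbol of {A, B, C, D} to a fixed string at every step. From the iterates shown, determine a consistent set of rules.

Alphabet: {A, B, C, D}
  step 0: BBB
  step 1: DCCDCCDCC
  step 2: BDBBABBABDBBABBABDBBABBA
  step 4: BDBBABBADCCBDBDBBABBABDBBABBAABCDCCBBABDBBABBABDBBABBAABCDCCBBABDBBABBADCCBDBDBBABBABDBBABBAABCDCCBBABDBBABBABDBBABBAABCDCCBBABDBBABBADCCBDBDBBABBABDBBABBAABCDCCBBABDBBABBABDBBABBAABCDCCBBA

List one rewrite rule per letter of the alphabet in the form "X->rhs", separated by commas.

  step 1 ⇒ step 2: DCCDCCDCC ⇒ BD·BBA·BBA·BD·BBA·BBA·BD·BBA·BBA
    C ↦ BBA
    D ↦ BD
    A ↦ ABC  (constrained at step 2)
  step 0 ⇒ step 1: BBB ⇒ DCC·DCC·DCC
    B ↦ DCC

A->ABC, B->DCC, C->BBA, D->BD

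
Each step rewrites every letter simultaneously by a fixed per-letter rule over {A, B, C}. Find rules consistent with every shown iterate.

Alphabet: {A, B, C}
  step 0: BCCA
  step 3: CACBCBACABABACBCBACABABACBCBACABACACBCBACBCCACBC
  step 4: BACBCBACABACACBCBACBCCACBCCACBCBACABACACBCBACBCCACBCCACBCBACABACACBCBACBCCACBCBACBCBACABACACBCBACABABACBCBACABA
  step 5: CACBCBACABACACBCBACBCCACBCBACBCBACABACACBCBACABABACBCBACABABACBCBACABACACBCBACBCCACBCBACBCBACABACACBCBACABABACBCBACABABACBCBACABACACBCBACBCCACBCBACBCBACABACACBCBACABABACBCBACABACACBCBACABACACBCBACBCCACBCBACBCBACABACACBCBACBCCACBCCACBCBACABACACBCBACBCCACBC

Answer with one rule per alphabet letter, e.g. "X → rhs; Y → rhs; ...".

  step 4 ⇒ step 5: BACBCBACABACACBCBACBCCACBCCACBCBACABACACBCBACBCCACBCCACBCBACABACACBCBACBCCACBCBACBCBACABACACBCBACABABACBCBACABA ⇒ CA·CBC·BA·CA·BA·CA·CBC·BA·CBC·CA·CBC·BA·CBC·BA·CA·BA·CA·CBC·BA·CA·BA·BA·CBC·BA·CA·BA·BA·CBC·BA·CA·BA·CA·CBC·BA·CBC·CA·CBC·BA·CBC·BA·CA·BA·CA·CBC·BA·CA·BA·BA·CBC·BA·CA·BA·BA·CBC·BA·CA·BA·CA·CBC·BA·CBC·CA·CBC·BA·CBC·BA·CA·BA·CA·CBC·BA·CA·BA·BA·CBC·BA·CA·BA·CA·CBC·BA·CA·BA·CA·CBC·BA·CBC·CA·CBC·BA·CBC·BA·CA·BA·CA·CBC·BA·CBC·CA·CBC·CA·CBC·BA·CA·BA·CA·CBC·BA·CBC·CA·CBC
    A ↦ CBC
    B ↦ CA
    C ↦ BA

A->CBC, B->CA, C->BA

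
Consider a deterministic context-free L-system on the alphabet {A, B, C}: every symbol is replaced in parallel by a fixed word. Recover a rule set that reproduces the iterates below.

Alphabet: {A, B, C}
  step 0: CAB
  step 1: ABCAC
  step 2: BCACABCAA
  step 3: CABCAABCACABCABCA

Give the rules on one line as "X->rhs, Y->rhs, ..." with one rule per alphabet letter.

  step 2 ⇒ step 3: BCACABCAA ⇒ C·A·BCA·A·BCA·C·A·BCA·BCA
    A ↦ BCA
    B ↦ C
    C ↦ A

A->BCA, B->C, C->A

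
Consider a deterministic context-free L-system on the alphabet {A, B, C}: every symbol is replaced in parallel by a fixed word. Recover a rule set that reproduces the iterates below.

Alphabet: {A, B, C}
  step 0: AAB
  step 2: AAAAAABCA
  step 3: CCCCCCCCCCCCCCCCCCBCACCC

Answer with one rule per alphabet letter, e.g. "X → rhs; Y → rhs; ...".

A->CCC, B->BC, C->A

  step 2 ⇒ step 3: AAAAAABCA ⇒ CCC·CCC·CCC·CCC·CCC·CCC·BC·A·CCC
    A ↦ CCC
    B ↦ BC
    C ↦ A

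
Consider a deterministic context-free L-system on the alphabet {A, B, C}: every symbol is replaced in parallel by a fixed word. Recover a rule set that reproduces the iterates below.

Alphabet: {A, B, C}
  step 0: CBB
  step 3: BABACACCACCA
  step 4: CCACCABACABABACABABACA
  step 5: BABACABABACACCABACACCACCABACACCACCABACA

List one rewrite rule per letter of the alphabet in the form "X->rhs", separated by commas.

A->CA, B->C, C->BA

  step 4 ⇒ step 5: CCACCABACABABACABABACA ⇒ BA·BA·CA·BA·BA·CA·C·CA·BA·CA·C·CA·C·CA·BA·CA·C·CA·C·CA·BA·CA
    A ↦ CA
    B ↦ C
    C ↦ BA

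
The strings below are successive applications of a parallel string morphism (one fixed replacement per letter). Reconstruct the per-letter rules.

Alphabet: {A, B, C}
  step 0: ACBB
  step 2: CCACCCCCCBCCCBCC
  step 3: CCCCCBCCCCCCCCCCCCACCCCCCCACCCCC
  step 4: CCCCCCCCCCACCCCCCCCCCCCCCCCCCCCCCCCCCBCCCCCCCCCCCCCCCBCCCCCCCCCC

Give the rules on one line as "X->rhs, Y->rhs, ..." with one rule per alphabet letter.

A->CB, B->AC, C->CC

  step 3 ⇒ step 4: CCCCCBCCCCCCCCCCCCACCCCCCCACCCCC ⇒ CC·CC·CC·CC·CC·AC·CC·CC·CC·CC·CC·CC·CC·CC·CC·CC·CC·CC·CB·CC·CC·CC·CC·CC·CC·CC·CB·CC·CC·CC·CC·CC
    A ↦ CB
    B ↦ AC
    C ↦ CC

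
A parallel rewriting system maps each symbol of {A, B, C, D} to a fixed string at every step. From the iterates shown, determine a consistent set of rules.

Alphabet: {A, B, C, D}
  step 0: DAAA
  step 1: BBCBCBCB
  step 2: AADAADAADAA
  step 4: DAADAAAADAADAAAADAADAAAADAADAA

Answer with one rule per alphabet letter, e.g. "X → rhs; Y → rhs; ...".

A->CB, B->A, C->DA, D->BB

  step 1 ⇒ step 2: BBCBCBCB ⇒ A·A·DA·A·DA·A·DA·A
    B ↦ A
    C ↦ DA
  step 0 ⇒ step 1: DAAA ⇒ BB·CB·CB·CB
    A ↦ CB
  step 0 ⇒ step 1: DAAA ⇒ BB·CB·CB·CB
    D ↦ BB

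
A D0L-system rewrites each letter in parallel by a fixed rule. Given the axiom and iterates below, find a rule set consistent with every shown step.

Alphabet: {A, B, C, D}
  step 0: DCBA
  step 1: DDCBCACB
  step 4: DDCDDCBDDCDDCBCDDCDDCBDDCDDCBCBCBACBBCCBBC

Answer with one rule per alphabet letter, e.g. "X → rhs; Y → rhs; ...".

A->ACB, B->C, C->B, D->DDC

  step 0 ⇒ step 1: DCBA ⇒ DDC·B·C·ACB
    A ↦ ACB
    B ↦ C
    C ↦ B
    D ↦ DDC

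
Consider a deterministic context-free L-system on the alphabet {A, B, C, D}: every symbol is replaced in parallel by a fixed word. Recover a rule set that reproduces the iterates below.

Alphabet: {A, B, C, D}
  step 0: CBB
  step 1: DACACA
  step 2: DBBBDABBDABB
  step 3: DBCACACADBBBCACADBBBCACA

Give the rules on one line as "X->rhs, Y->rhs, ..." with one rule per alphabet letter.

A->BB, B->CA, C->DA, D->DB

  step 2 ⇒ step 3: DBBBDABBDABB ⇒ DB·CA·CA·CA·DB·BB·CA·CA·DB·BB·CA·CA
    A ↦ BB
    B ↦ CA
    D ↦ DB
  step 0 ⇒ step 1: CBB ⇒ DA·CA·CA
    C ↦ DA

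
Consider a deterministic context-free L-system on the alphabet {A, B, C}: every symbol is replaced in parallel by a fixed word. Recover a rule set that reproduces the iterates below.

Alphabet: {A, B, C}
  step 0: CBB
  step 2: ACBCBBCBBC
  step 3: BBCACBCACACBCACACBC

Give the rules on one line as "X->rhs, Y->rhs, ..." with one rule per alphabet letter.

A->B, B->AC, C->BC

  step 2 ⇒ step 3: ACBCBBCBBC ⇒ B·BC·AC·BC·AC·AC·BC·AC·AC·BC
    A ↦ B
    B ↦ AC
    C ↦ BC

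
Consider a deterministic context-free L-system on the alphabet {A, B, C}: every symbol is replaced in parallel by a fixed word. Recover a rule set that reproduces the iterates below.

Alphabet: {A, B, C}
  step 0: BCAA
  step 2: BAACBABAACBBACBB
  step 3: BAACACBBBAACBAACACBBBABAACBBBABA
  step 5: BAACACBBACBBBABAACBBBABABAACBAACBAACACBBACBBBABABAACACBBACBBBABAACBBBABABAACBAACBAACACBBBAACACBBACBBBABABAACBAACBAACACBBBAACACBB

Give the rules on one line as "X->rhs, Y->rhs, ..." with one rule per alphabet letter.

  step 2 ⇒ step 3: BAACBABAACBBACBB ⇒ BA·AC·AC·BB·BA·AC·BA·AC·AC·BB·BA·BA·AC·BB·BA·BA
    A ↦ AC
    B ↦ BA
    C ↦ BB

A->AC, B->BA, C->BB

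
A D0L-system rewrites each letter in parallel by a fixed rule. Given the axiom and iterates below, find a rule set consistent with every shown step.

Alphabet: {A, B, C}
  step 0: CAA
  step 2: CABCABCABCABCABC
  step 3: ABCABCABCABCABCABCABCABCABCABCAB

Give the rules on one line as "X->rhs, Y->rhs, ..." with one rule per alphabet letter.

  step 2 ⇒ step 3: CABCABCABCABCABC ⇒ AB·CAB·C·AB·CAB·C·AB·CAB·C·AB·CAB·C·AB·CAB·C·AB
    A ↦ CAB
    B ↦ C
    C ↦ AB

A->CAB, B->C, C->AB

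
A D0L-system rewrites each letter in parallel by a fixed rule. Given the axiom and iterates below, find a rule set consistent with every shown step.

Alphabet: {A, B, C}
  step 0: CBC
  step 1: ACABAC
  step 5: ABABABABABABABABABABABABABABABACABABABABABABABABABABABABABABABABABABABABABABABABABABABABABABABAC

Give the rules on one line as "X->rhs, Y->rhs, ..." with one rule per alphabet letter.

  step 0 ⇒ step 1: CBC ⇒ AC·AB·AC
    B ↦ AB
    C ↦ AC
    A ↦ AB  (constrained at step 1)

A->AB, B->AB, C->AC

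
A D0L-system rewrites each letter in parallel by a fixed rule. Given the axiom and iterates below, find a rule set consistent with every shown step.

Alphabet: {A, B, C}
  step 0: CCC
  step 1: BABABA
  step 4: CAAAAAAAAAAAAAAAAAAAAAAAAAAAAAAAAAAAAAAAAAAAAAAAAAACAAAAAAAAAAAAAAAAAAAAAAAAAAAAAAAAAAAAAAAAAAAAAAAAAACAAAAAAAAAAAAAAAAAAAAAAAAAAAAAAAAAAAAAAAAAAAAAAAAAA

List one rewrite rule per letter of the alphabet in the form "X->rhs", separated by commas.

  step 0 ⇒ step 1: CCC ⇒ BA·BA·BA
    C ↦ BA
    A ↦ AAA  (constrained at step 1)
    B ↦ CAA  (constrained at step 1)

A->AAA, B->CAA, C->BA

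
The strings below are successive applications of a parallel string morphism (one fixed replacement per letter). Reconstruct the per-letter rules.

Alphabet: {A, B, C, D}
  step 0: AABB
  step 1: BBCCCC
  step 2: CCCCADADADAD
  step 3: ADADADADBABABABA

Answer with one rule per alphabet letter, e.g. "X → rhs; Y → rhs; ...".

A->B, B->CC, C->AD, D->A

  step 2 ⇒ step 3: CCCCADADADAD ⇒ AD·AD·AD·AD·B·A·B·A·B·A·B·A
    A ↦ B
    C ↦ AD
    D ↦ A
  step 0 ⇒ step 1: AABB ⇒ B·B·CC·CC
    B ↦ CC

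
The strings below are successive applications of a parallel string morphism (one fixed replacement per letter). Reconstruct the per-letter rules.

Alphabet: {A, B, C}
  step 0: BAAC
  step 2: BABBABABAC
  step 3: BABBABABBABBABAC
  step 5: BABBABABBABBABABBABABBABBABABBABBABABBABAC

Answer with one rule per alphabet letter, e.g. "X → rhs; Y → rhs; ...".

  step 2 ⇒ step 3: BABBABABAC ⇒ BA·B·BA·BA·B·BA·B·BA·B·AC
    A ↦ B
    B ↦ BA
    C ↦ AC

A->B, B->BA, C->AC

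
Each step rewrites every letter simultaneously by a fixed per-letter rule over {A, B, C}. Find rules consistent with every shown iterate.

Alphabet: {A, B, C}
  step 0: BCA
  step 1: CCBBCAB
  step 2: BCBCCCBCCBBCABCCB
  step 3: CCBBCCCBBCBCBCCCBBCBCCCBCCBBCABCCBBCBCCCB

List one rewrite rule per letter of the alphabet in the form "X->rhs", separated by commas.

A->AB, B->CCB, C->BC

  step 2 ⇒ step 3: BCBCCCBCCBBCABCCB ⇒ CCB·BC·CCB·BC·BC·BC·CCB·BC·BC·CCB·CCB·BC·AB·CCB·BC·BC·CCB
    A ↦ AB
    B ↦ CCB
    C ↦ BC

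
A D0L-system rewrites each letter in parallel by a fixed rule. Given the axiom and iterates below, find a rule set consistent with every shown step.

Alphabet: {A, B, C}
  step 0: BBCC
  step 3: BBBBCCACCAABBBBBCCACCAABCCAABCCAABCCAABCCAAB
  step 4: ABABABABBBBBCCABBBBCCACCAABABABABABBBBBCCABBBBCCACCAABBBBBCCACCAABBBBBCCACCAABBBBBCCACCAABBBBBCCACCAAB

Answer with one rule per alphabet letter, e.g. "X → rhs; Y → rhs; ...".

  step 3 ⇒ step 4: BBBBCCACCAABBBBBCCACCAABCCAABCCAABCCAABCCAAB ⇒ AB·AB·AB·AB·BB·BB·CCA·BB·BB·CCA·CCA·AB·AB·AB·AB·AB·BB·BB·CCA·BB·BB·CCA·CCA·AB·BB·BB·CCA·CCA·AB·BB·BB·CCA·CCA·AB·BB·BB·CCA·CCA·AB·BB·BB·CCA·CCA·AB
    A ↦ CCA
    B ↦ AB
    C ↦ BB

A->CCA, B->AB, C->BB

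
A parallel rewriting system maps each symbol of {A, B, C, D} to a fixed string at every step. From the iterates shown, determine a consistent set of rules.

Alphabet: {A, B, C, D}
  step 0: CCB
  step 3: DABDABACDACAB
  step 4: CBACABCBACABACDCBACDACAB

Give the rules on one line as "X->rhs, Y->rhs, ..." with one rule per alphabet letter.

A->AC, B->AB, C->D, D->CB

  step 3 ⇒ step 4: DABDABACDACAB ⇒ CB·AC·AB·CB·AC·AB·AC·D·CB·AC·D·AC·AB
    A ↦ AC
    B ↦ AB
    C ↦ D
    D ↦ CB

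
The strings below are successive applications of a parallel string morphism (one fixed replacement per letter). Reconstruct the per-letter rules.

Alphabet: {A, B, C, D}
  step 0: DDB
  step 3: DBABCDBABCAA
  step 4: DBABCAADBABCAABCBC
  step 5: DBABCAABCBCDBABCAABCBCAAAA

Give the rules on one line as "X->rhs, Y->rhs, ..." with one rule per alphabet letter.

  step 4 ⇒ step 5: DBABCAADBABCAABCBC ⇒ DB·A·BC·A·A·BC·BC·DB·A·BC·A·A·BC·BC·A·A·A·A
    A ↦ BC
    B ↦ A
    C ↦ A
    D ↦ DB

A->BC, B->A, C->A, D->DB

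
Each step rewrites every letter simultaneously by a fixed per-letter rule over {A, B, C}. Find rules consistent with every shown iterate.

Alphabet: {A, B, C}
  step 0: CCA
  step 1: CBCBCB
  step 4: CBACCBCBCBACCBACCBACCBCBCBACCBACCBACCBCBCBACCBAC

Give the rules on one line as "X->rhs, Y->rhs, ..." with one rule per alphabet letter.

A->CB, B->AC, C->CB

  step 0 ⇒ step 1: CCA ⇒ CB·CB·CB
    A ↦ CB
    C ↦ CB
    B ↦ AC  (constrained at step 1)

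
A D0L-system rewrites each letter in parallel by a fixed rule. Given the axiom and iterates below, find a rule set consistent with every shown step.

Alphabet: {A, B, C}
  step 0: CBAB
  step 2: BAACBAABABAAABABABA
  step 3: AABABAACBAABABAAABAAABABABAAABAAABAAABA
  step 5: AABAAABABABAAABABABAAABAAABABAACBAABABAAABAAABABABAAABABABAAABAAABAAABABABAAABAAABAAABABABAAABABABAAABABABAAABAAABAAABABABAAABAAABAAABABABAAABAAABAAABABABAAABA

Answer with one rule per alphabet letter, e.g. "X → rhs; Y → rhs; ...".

A->BA, B->AA, C->ACB

  step 2 ⇒ step 3: BAACBAABABAAABABABA ⇒ AA·BA·BA·ACB·AA·BA·BA·AA·BA·AA·BA·BA·BA·AA·BA·AA·BA·AA·BA
    A ↦ BA
    B ↦ AA
    C ↦ ACB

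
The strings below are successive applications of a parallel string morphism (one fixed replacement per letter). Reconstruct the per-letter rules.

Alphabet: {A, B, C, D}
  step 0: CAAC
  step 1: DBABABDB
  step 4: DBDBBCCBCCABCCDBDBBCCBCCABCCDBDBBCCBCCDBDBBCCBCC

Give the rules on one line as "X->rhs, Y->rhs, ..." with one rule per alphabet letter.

  step 0 ⇒ step 1: CAAC ⇒ DB·AB·AB·DB
    A ↦ AB
    C ↦ DB
    B ↦ CC  (constrained at step 1)
    D ↦ B  (constrained at step 1)

A->AB, B->CC, C->DB, D->B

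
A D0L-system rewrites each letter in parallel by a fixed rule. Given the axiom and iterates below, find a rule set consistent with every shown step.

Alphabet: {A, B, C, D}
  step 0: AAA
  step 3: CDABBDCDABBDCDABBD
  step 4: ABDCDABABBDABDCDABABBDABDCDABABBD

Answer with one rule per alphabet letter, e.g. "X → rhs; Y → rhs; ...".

  step 3 ⇒ step 4: CDABBDCDABBDCDABBD ⇒ A·BD·CD·AB·AB·BD·A·BD·CD·AB·AB·BD·A·BD·CD·AB·AB·BD
    A ↦ CD
    B ↦ AB
    C ↦ A
    D ↦ BD

A->CD, B->AB, C->A, D->BD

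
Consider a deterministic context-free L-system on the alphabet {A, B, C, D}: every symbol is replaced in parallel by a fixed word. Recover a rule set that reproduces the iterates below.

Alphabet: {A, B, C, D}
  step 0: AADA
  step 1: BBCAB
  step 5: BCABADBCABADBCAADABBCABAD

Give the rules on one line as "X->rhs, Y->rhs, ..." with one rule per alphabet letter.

A->B, B->AD, C->A, D->CA

  step 0 ⇒ step 1: AADA ⇒ B·B·CA·B
    A ↦ B
    D ↦ CA
    B ↦ AD  (constrained at step 1)
    C ↦ A  (constrained at step 1)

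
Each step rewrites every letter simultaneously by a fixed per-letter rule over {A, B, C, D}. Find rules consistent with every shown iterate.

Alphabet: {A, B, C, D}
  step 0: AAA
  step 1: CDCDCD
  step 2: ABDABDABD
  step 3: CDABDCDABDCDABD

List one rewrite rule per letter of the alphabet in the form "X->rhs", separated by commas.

A->CD, B->A, C->A, D->BD

  step 2 ⇒ step 3: ABDABDABD ⇒ CD·A·BD·CD·A·BD·CD·A·BD
    A ↦ CD
    B ↦ A
    D ↦ BD
  step 1 ⇒ step 2: CDCDCD ⇒ A·BD·A·BD·A·BD
    C ↦ A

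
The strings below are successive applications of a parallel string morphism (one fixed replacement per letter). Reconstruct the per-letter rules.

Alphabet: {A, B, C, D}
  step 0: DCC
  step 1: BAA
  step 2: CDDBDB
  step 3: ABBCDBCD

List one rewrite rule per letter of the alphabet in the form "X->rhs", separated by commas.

A->DB, B->CD, C->A, D->B

  step 2 ⇒ step 3: CDDBDB ⇒ A·B·B·CD·B·CD
    B ↦ CD
    C ↦ A
    D ↦ B
  step 1 ⇒ step 2: BAA ⇒ CD·DB·DB
    A ↦ DB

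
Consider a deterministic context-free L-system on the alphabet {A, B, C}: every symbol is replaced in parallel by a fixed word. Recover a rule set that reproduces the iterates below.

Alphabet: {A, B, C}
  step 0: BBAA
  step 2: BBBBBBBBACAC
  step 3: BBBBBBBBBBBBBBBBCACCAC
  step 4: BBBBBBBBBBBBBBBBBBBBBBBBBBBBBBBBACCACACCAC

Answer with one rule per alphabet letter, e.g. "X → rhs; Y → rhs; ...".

  step 3 ⇒ step 4: BBBBBBBBBBBBBBBBCACCAC ⇒ BB·BB·BB·BB·BB·BB·BB·BB·BB·BB·BB·BB·BB·BB·BB·BB·AC·C·AC·AC·C·AC
    A ↦ C
    B ↦ BB
    C ↦ AC

A->C, B->BB, C->AC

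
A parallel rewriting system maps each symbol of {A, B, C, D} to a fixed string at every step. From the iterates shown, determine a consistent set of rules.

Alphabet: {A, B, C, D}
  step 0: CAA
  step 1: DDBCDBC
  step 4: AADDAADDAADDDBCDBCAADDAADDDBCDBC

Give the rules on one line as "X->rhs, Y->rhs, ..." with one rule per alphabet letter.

A->DBC, B->AD, C->D, D->A

  step 0 ⇒ step 1: CAA ⇒ D·DBC·DBC
    A ↦ DBC
    C ↦ D
    B ↦ AD  (constrained at step 1)
    D ↦ A  (constrained at step 1)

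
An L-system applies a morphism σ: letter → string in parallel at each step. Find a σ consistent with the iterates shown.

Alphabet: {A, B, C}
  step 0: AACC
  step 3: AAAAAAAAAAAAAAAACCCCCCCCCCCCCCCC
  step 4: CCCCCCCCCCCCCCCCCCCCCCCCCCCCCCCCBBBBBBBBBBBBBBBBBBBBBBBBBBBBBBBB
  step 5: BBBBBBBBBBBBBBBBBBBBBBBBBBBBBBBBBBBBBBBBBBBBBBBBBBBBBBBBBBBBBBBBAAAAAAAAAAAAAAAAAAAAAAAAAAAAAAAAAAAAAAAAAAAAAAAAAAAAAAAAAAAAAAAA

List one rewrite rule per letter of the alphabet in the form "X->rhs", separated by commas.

A->CC, B->AA, C->BB

  step 4 ⇒ step 5: CCCCCCCCCCCCCCCCCCCCCCCCCCCCCCCCBBBBBBBBBBBBBBBBBBBBBBBBBBBBBBBB ⇒ BB·BB·BB·BB·BB·BB·BB·BB·BB·BB·BB·BB·BB·BB·BB·BB·BB·BB·BB·BB·BB·BB·BB·BB·BB·BB·BB·BB·BB·BB·BB·BB·AA·AA·AA·AA·AA·AA·AA·AA·AA·AA·AA·AA·AA·AA·AA·AA·AA·AA·AA·AA·AA·AA·AA·AA·AA·AA·AA·AA·AA·AA·AA·AA
    B ↦ AA
    C ↦ BB
  step 3 ⇒ step 4: AAAAAAAAAAAAAAAACCCCCCCCCCCCCCCC ⇒ CC·CC·CC·CC·CC·CC·CC·CC·CC·CC·CC·CC·CC·CC·CC·CC·BB·BB·BB·BB·BB·BB·BB·BB·BB·BB·BB·BB·BB·BB·BB·BB
    A ↦ CC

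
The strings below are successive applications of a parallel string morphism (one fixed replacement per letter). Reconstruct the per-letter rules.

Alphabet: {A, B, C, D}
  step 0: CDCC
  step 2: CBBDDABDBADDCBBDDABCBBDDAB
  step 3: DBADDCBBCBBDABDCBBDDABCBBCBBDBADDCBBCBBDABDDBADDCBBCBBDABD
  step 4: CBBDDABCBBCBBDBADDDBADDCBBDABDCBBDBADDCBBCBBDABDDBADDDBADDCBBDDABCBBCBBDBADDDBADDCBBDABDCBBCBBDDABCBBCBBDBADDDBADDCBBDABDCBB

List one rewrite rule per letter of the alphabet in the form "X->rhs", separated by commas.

A->DAB, B->D, C->DBA, D->CBB

  step 3 ⇒ step 4: DBADDCBBCBBDABDCBBDDABCBBCBBDBADDCBBCBBDABDDBADDCBBCBBDABD ⇒ CBB·D·DAB·CBB·CBB·DBA·D·D·DBA·D·D·CBB·DAB·D·CBB·DBA·D·D·CBB·CBB·DAB·D·DBA·D·D·DBA·D·D·CBB·D·DAB·CBB·CBB·DBA·D·D·DBA·D·D·CBB·DAB·D·CBB·CBB·D·DAB·CBB·CBB·DBA·D·D·DBA·D·D·CBB·DAB·D·CBB
    A ↦ DAB
    B ↦ D
    C ↦ DBA
    D ↦ CBB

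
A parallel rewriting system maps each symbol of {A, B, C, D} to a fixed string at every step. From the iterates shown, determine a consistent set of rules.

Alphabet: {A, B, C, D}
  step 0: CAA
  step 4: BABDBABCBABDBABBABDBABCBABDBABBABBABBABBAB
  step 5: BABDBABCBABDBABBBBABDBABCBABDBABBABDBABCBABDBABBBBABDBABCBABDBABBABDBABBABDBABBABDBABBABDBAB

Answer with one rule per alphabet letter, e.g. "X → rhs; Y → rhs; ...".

A->D, B->BAB, C->BB, D->C

  step 4 ⇒ step 5: BABDBABCBABDBABBABDBABCBABDBABBABBABBABBAB ⇒ BAB·D·BAB·C·BAB·D·BAB·BB·BAB·D·BAB·C·BAB·D·BAB·BAB·D·BAB·C·BAB·D·BAB·BB·BAB·D·BAB·C·BAB·D·BAB·BAB·D·BAB·BAB·D·BAB·BAB·D·BAB·BAB·D·BAB
    A ↦ D
    B ↦ BAB
    C ↦ BB
    D ↦ C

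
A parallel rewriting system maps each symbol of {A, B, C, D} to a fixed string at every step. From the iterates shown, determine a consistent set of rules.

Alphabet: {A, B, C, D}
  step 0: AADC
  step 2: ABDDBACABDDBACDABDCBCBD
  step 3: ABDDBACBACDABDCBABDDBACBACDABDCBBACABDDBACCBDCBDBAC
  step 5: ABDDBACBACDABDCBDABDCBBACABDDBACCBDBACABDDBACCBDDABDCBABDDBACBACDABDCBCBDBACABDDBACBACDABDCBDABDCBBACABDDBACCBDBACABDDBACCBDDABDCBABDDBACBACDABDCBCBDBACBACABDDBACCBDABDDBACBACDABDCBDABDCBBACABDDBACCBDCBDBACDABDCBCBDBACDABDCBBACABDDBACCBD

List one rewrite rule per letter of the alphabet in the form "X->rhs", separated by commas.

A->ABD, B->D, C->CB, D->BAC

  step 2 ⇒ step 3: ABDDBACABDDBACDABDCBCBD ⇒ ABD·D·BAC·BAC·D·ABD·CB·ABD·D·BAC·BAC·D·ABD·CB·BAC·ABD·D·BAC·CB·D·CB·D·BAC
    A ↦ ABD
    B ↦ D
    C ↦ CB
    D ↦ BAC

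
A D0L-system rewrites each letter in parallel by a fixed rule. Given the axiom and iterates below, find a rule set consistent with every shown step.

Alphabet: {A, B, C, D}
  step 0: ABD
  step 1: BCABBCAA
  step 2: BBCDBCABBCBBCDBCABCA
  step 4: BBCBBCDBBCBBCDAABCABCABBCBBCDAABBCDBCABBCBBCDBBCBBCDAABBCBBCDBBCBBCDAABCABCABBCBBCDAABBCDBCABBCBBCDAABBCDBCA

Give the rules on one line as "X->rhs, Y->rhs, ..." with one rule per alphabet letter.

A->BCA, B->BBC, C->D, D->AA

  step 1 ⇒ step 2: BCABBCAA ⇒ BBC·D·BCA·BBC·BBC·D·BCA·BCA
    A ↦ BCA
    B ↦ BBC
    C ↦ D
  step 0 ⇒ step 1: ABD ⇒ BCA·BBC·AA
    D ↦ AA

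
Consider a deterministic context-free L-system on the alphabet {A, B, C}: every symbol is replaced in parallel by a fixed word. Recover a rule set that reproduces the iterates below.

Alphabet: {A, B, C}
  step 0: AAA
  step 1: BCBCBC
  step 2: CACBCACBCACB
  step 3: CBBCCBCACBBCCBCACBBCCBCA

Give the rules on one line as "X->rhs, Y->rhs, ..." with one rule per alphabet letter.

A->BC, B->CA, C->CB

  step 2 ⇒ step 3: CACBCACBCACB ⇒ CB·BC·CB·CA·CB·BC·CB·CA·CB·BC·CB·CA
    A ↦ BC
    B ↦ CA
    C ↦ CB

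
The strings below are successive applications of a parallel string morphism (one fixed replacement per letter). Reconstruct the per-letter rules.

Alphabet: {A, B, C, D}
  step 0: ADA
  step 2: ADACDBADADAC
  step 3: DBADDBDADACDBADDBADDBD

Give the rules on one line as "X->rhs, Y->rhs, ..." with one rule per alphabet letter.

A->DB, B->AC, C->D, D->AD

  step 2 ⇒ step 3: ADACDBADADAC ⇒ DB·AD·DB·D·AD·AC·DB·AD·DB·AD·DB·D
    A ↦ DB
    B ↦ AC
    C ↦ D
    D ↦ AD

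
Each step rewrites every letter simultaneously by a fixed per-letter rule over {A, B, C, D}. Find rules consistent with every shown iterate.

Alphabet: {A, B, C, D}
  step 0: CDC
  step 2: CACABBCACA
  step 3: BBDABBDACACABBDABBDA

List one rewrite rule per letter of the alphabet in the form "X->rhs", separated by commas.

A->DA, B->CA, C->BB, D->C

  step 2 ⇒ step 3: CACABBCACA ⇒ BB·DA·BB·DA·CA·CA·BB·DA·BB·DA
    A ↦ DA
    B ↦ CA
    C ↦ BB
    D ↦ C  (constrained at step 0)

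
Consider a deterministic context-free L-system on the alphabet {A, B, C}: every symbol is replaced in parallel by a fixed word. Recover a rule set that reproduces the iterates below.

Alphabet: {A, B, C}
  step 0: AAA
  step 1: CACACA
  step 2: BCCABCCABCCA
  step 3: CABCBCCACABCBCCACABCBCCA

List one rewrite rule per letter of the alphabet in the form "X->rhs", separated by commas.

  step 2 ⇒ step 3: BCCABCCABCCA ⇒ CA·BC·BC·CA·CA·BC·BC·CA·CA·BC·BC·CA
    A ↦ CA
    B ↦ CA
    C ↦ BC

A->CA, B->CA, C->BC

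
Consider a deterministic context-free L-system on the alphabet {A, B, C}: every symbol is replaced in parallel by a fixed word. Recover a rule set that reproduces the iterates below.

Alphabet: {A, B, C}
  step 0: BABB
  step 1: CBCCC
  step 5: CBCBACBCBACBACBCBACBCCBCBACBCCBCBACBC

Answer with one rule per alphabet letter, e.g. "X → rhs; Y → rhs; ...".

A->BC, B->C, C->BA

  step 0 ⇒ step 1: BABB ⇒ C·BC·C·C
    A ↦ BC
    B ↦ C
    C ↦ BA  (constrained at step 1)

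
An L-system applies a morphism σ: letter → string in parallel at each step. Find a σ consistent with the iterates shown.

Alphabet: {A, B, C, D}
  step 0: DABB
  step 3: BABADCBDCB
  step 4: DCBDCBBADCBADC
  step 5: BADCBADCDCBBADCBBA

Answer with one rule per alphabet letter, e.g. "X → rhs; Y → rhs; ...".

  step 4 ⇒ step 5: DCBDCBBADCBADC ⇒ B·A·DC·B·A·DC·DC·B·B·A·DC·B·B·A
    A ↦ B
    B ↦ DC
    C ↦ A
    D ↦ B

A->B, B->DC, C->A, D->B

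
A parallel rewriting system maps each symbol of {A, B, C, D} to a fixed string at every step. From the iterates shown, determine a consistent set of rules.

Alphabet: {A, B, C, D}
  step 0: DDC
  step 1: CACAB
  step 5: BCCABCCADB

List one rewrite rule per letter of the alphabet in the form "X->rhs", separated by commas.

A->C, B->D, C->B, D->CA

  step 0 ⇒ step 1: DDC ⇒ CA·CA·B
    C ↦ B
    D ↦ CA
    A ↦ C  (constrained at step 1)
    B ↦ D  (constrained at step 1)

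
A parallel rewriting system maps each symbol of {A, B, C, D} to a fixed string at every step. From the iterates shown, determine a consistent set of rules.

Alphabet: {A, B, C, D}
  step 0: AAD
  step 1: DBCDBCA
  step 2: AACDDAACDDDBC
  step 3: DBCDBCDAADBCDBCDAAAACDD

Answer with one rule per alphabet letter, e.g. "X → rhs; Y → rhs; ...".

  step 2 ⇒ step 3: AACDDAACDDDBC ⇒ DBC·DBC·D·A·A·DBC·DBC·D·A·A·A·ACD·D
    A ↦ DBC
    B ↦ ACD
    C ↦ D
    D ↦ A

A->DBC, B->ACD, C->D, D->A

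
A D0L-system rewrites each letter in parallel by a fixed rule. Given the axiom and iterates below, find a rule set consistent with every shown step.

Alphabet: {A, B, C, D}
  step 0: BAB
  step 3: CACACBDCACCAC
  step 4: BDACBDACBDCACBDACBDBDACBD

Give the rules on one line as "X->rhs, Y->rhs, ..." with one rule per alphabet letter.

A->AC, B->C, C->BD, D->AC

  step 3 ⇒ step 4: CACACBDCACCAC ⇒ BD·AC·BD·AC·BD·C·AC·BD·AC·BD·BD·AC·BD
    A ↦ AC
    B ↦ C
    C ↦ BD
    D ↦ AC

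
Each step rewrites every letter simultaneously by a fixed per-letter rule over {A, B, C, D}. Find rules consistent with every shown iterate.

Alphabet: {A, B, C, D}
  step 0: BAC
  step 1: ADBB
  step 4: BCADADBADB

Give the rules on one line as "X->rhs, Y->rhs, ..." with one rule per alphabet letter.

A->B, B->AD, C->B, D->C

  step 0 ⇒ step 1: BAC ⇒ AD·B·B
    A ↦ B
    B ↦ AD
    C ↦ B
    D ↦ C  (constrained at step 1)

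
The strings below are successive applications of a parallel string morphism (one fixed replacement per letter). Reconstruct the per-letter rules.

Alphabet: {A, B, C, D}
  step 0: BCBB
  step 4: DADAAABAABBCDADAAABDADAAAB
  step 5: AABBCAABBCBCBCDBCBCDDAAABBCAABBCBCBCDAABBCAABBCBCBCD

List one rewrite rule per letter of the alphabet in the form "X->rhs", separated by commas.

  step 4 ⇒ step 5: DADAAABAABBCDADAAABDADAAAB ⇒ AAB·BC·AAB·BC·BC·BC·D·BC·BC·D·D·A·AAB·BC·AAB·BC·BC·BC·D·AAB·BC·AAB·BC·BC·BC·D
    A ↦ BC
    B ↦ D
    C ↦ A
    D ↦ AAB

A->BC, B->D, C->A, D->AAB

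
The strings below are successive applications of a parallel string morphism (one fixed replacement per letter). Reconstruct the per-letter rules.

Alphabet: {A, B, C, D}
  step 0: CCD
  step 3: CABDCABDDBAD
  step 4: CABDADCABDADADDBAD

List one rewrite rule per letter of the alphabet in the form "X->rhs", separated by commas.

  step 3 ⇒ step 4: CABDCABDDBAD ⇒ CA·B·D·AD·CA·B·D·AD·AD·D·B·AD
    A ↦ B
    B ↦ D
    C ↦ CA
    D ↦ AD

A->B, B->D, C->CA, D->AD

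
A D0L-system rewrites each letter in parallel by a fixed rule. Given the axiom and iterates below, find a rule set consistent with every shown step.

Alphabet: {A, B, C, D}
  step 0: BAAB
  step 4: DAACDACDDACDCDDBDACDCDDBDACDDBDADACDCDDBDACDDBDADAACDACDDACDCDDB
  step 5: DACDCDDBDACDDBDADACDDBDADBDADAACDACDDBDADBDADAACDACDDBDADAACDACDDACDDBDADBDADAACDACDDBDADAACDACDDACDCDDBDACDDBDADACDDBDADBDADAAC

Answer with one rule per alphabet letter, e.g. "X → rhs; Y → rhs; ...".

  step 4 ⇒ step 5: DAACDACDDACDCDDBDACDCDDBDACDDBDADACDCDDBDACDDBDADAACDACDDACDCDDB ⇒ DA·CD·CD·DB·DA·CD·DB·DA·DA·CD·DB·DA·DB·DA·DA·AC·DA·CD·DB·DA·DB·DA·DA·AC·DA·CD·DB·DA·DA·AC·DA·CD·DA·CD·DB·DA·DB·DA·DA·AC·DA·CD·DB·DA·DA·AC·DA·CD·DA·CD·CD·DB·DA·CD·DB·DA·DA·CD·DB·DA·DB·DA·DA·AC
    A ↦ CD
    B ↦ AC
    C ↦ DB
    D ↦ DA

A->CD, B->AC, C->DB, D->DA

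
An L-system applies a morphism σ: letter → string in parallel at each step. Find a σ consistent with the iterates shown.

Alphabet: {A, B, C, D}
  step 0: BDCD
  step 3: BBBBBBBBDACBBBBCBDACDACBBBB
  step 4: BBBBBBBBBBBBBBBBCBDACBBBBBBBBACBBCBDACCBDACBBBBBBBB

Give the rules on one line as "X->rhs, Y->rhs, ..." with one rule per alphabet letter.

  step 3 ⇒ step 4: BBBBBBBBDACBBBBCBDACDACBBBB ⇒ BB·BB·BB·BB·BB·BB·BB·BB·CB·D·AC·BB·BB·BB·BB·AC·BB·CB·D·AC·CB·D·AC·BB·BB·BB·BB
    A ↦ D
    B ↦ BB
    C ↦ AC
    D ↦ CB

A->D, B->BB, C->AC, D->CB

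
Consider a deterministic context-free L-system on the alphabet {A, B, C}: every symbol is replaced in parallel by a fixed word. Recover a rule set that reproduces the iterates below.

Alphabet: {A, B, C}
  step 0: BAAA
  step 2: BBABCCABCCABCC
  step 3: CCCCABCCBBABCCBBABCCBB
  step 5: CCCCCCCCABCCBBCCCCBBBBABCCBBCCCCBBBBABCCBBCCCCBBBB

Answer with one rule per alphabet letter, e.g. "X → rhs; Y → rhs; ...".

  step 2 ⇒ step 3: BBABCCABCCABCC ⇒ CC·CC·AB·CC·B·B·AB·CC·B·B·AB·CC·B·B
    A ↦ AB
    B ↦ CC
    C ↦ B

A->AB, B->CC, C->B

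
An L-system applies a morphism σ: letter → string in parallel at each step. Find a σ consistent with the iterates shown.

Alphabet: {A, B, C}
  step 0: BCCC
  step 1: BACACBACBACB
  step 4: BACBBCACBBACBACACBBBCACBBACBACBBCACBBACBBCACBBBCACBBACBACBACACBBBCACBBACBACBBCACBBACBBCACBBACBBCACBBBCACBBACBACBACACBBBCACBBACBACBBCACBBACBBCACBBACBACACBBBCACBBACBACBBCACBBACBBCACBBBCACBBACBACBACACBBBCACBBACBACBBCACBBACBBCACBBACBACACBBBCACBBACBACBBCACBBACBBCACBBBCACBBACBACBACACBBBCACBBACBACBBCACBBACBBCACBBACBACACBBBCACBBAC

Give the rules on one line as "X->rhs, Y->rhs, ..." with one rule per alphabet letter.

  step 0 ⇒ step 1: BCCC ⇒ BAC·ACB·ACB·ACB
    B ↦ BAC
    C ↦ ACB
    A ↦ BBC  (constrained at step 1)

A->BBC, B->BAC, C->ACB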